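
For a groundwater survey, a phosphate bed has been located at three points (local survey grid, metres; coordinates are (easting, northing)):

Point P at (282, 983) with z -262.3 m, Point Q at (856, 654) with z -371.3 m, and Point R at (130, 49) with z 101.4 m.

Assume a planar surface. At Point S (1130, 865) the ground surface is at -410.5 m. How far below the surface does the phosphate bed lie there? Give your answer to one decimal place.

Two edge vectors: Point P→Point Q = (574, -329, -109), Point P→Point R = (-152, -934, 363.7).
Normal n = (Point P→Point Q) × (Point P→Point R) = (-221463.3, -192195.8, -586124).
So ∂z/∂E = −n_x/n_z = −0.377844 and ∂z/∂N = −n_y/n_z = −0.327910.
Intercept c from Point P: -262.3 + 106.55 + 322.34 = 166.59.
At (1130, 865): z_contact = −426.96 − 283.64 + 166.59 = -544.02 m.
Depth below ground = -410.5 − (-544.02) = 133.5 m.

133.5 m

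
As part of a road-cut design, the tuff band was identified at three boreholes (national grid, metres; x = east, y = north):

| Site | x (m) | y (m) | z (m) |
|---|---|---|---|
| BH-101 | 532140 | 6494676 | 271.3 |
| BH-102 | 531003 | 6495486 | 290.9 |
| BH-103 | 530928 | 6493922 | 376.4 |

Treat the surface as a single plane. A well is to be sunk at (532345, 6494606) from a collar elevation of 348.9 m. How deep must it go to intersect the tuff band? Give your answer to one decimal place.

Let the plane be z = a·x + b·y + c.
BH-102−BH-101: −1137a + 810b = 19.6;  BH-103−BH-101: −1212a − 754b = 105.1.
Solving gives a = −0.054327581, b = −0.052062296.
Then c = 271.3 − a·532140 − b·6494676 = 367308.93.
At (532345, 6494606): z_contact = −28921.02 − 338124.10 + 367308.93 = 263.81 m.
Depth below ground = 348.9 − 263.81 = 85.1 m.

85.1 m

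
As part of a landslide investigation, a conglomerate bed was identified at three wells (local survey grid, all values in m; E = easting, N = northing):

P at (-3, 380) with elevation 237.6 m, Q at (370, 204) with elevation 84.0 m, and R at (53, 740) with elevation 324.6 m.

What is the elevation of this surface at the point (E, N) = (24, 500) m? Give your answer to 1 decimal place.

264.3 m

Let the plane be z = a·E + b·N + c.
Q−P: 373a − 176b = −153.6;  R−P: 56a + 360b = 87.
Solving gives a = −0.27740, b = 0.28482.
Then c = 237.6 − a·-3 − b·380 = 128.54.
At (24, 500): z = −6.7 + 142.4 + 128.54 = 264.3 m.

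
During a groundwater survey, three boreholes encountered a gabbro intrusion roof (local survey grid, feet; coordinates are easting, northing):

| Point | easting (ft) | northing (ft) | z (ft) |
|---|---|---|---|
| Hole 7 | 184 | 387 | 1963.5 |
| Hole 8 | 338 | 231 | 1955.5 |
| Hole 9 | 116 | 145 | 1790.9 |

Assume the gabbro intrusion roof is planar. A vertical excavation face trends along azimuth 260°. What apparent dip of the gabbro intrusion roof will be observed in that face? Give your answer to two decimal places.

31.48°

Let the plane be z = a·easting + b·northing + c.
Hole 8−Hole 7: 154a − 156b = −8;  Hole 9−Hole 7: −68a − 242b = −172.6.
Solving gives a = 0.52197, b = 0.56656.
Unit vector along 260° is (sin 260°, cos 260°) = (-0.9848, -0.1736).
Slope in that direction = a·(-0.9848) + b·(-0.1736) = −0.61242.
Apparent dip = arctan|0.61242| = 31.48° (true dip is 37.6°, so apparent ≤ true as expected).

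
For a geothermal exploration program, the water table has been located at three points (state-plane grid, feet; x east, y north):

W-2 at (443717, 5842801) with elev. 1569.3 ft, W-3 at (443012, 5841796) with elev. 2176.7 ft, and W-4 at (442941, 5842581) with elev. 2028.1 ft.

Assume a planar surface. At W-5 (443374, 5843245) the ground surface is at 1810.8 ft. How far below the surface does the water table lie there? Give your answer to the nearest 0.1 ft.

166.8 ft

Two edge vectors: W-2→W-3 = (-705, -1005, 607.4), W-2→W-4 = (-776, -220, 458.8).
Normal n = (W-2→W-3) × (W-2→W-4) = (-327466, -147888.4, -624780).
So ∂z/∂x = −n_x/n_z = −0.524130094 and ∂z/∂y = −n_y/n_z = −0.236704760.
Intercept c from W-2: 1569.3 + 232565.43 + 1383018.81 = 1617153.54.
At (443374, 5843245): z_contact = −232385.66 − 1383123.91 + 1617153.54 = 1643.98 ft.
Depth below ground = 1810.8 − 1643.98 = 166.8 ft.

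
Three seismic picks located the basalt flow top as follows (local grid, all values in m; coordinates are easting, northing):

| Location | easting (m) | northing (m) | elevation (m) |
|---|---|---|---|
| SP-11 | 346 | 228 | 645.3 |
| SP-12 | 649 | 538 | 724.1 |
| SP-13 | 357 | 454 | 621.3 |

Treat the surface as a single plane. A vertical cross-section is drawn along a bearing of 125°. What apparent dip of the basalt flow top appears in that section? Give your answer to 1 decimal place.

21.3°

Let the plane be z = a·easting + b·northing + c.
SP-12−SP-11: 303a + 310b = 78.8;  SP-13−SP-11: 11a + 226b = −24.
Solving gives a = 0.38804, b = −0.12508.
Unit vector along 125° is (sin 125°, cos 125°) = (0.8192, -0.5736).
Slope in that direction = a·(0.8192) + b·(-0.5736) = 0.38961.
Apparent dip = arctan|0.38961| = 21.3° (true dip is 22.2°, so apparent ≤ true as expected).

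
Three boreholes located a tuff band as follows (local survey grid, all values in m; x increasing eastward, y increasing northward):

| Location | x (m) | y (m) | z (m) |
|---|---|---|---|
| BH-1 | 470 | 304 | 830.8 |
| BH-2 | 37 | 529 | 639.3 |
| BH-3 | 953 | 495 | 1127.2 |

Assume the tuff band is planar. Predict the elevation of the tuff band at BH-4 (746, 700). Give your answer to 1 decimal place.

1053.9 m

Let the plane be z = a·x + b·y + c.
BH-2−BH-1: −433a + 225b = −191.5;  BH-3−BH-1: 483a + 191b = 296.4.
Solving gives a = 0.53959, b = 0.18731.
Then c = 830.8 − a·470 − b·304 = 520.25.
At (746, 700): z = 402.5 + 131.1 + 520.25 = 1053.9 m.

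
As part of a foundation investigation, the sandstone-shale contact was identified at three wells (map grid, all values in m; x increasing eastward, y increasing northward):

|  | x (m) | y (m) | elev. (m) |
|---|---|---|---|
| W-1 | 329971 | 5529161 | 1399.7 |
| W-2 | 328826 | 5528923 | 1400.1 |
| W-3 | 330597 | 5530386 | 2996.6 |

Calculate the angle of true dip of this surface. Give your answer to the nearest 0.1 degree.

56.1°

Let the plane be z = a·x + b·y + c.
W-2−W-1: −1145a − 238b = 0.4;  W-3−W-1: 626a + 1225b = 1596.9.
Solving gives a = −0.30356, b = 1.45872.
Gradient magnitude |∇z| = √(a² + b²) = √(0.09215 + 2.12785) = 1.48997.
True dip = arctan(1.48997) = 56.1°, dipping toward SSE (azimuth ≈ 168°).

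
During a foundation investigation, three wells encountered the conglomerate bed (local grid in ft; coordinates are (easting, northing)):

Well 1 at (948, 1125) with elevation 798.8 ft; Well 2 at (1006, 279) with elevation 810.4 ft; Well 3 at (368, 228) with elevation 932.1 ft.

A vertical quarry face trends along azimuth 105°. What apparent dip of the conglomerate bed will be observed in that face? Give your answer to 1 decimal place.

9.9°

Let the plane be z = a·E + b·N + c.
Well 2−Well 1: 58a − 846b = 11.6;  Well 3−Well 1: −580a − 897b = 133.3.
Solving gives a = −0.18862, b = −0.02664.
Unit vector along 105° is (sin 105°, cos 105°) = (0.9659, -0.2588).
Slope in that direction = a·(0.9659) + b·(-0.2588) = −0.17530.
Apparent dip = arctan|0.17530| = 9.9° (true dip is 10.8°, so apparent ≤ true as expected).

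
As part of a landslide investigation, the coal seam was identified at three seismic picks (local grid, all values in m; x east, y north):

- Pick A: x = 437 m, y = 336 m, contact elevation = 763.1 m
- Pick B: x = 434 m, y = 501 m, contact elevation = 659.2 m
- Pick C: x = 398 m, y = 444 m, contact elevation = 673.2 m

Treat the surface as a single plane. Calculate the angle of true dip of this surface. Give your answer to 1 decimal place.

40.6°

Two edge vectors: Pick A→Pick B = (-3, 165, -103.9), Pick A→Pick C = (-39, 108, -89.9).
Normal n = (Pick A→Pick B) × (Pick A→Pick C) = (-3612.3, 3782.4, 6111).
So ∂z/∂x = −n_x/n_z = 0.59111 and ∂z/∂y = −n_y/n_z = −0.61895.
Gradient magnitude |∇z| = √(a² + b²) = √(0.34942 + 0.38310) = 0.85587.
True dip = arctan(0.85587) = 40.6°, dipping toward NW (azimuth ≈ 316°).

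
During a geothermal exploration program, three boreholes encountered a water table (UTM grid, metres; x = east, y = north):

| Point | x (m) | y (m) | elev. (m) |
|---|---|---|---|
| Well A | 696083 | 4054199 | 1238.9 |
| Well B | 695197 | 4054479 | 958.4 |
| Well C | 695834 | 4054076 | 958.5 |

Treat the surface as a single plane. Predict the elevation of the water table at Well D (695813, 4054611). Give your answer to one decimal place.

1479.9 m

Let the plane be z = a·x + b·y + c.
Well B−Well A: −886a + 280b = −280.5;  Well C−Well A: −249a − 123b = −280.4.
Solving gives a = 0.632427336, b = 0.999395069.
Then c = 1238.9 − a·696083 − b·4054199 = −4490729.51.
At (695813, 4054611): z = 440051.2 + 4052158.2 − 4490729.51 = 1479.9 m.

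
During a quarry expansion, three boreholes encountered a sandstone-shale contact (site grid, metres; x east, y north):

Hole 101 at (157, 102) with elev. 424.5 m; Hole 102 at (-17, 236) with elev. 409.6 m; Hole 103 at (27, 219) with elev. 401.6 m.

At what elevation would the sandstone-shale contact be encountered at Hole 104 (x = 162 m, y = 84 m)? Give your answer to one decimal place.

434.8 m

Let the plane be z = a·x + b·y + c.
Hole 102−Hole 101: −174a + 134b = −14.9;  Hole 103−Hole 101: −130a + 117b = −22.9.
Solving gives a = −0.45109, b = −0.69694.
Then c = 424.5 − a·157 − b·102 = 566.41.
At (162, 84): z = −73.1 − 58.5 + 566.41 = 434.8 m.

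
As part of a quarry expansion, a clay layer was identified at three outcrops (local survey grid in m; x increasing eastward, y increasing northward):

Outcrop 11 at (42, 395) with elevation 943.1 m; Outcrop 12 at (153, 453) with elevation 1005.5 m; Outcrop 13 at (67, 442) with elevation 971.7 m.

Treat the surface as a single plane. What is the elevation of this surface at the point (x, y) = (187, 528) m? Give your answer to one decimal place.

Two edge vectors: Outcrop 11→Outcrop 12 = (111, 58, 62.4), Outcrop 11→Outcrop 13 = (25, 47, 28.6).
Normal n = (Outcrop 11→Outcrop 12) × (Outcrop 11→Outcrop 13) = (-1274, -1614.6, 3767).
So ∂z/∂x = −n_x/n_z = 0.33820 and ∂z/∂y = −n_y/n_z = 0.42862.
Intercept c from Outcrop 11: 943.1 − 14.20 − 169.30 = 759.59.
At (187, 528): z = 63.2 + 226.3 + 759.59 = 1049.1 m.

1049.1 m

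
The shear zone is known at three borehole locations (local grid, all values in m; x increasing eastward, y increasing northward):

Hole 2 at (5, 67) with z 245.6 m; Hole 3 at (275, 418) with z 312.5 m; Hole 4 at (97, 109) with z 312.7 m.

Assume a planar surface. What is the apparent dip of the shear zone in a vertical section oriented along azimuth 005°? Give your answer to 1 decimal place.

Let the plane be z = a·x + b·y + c.
Hole 3−Hole 2: 270a + 351b = 66.9;  Hole 4−Hole 2: 92a + 42b = 67.1.
Solving gives a = 0.98999, b = −0.57093.
Unit vector along 005° is (sin 5°, cos 5°) = (0.0872, 0.9962).
Slope in that direction = a·(0.0872) + b·(0.9962) = −0.48248.
Apparent dip = arctan|0.48248| = 25.8° (true dip is 48.8°, so apparent ≤ true as expected).

25.8°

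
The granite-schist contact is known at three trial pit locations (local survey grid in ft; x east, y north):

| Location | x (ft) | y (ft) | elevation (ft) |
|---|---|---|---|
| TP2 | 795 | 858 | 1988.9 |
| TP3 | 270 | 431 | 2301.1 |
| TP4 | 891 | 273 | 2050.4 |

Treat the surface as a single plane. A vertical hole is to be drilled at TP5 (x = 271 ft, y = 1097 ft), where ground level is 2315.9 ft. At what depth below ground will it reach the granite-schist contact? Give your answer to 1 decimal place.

134.4 ft

Two edge vectors: TP2→TP3 = (-525, -427, 312.2), TP2→TP4 = (96, -585, 61.5).
Normal n = (TP2→TP3) × (TP2→TP4) = (156376.5, 62258.7, 348117).
So ∂z/∂x = −n_x/n_z = −0.449207 and ∂z/∂y = −n_y/n_z = −0.178844.
Intercept c from TP2: 1988.9 + 357.12 + 153.45 = 2499.47.
At (271, 1097): z_contact = −121.74 − 196.19 + 2499.47 = 2181.54 ft.
Depth below ground = 2315.9 − 2181.54 = 134.4 ft.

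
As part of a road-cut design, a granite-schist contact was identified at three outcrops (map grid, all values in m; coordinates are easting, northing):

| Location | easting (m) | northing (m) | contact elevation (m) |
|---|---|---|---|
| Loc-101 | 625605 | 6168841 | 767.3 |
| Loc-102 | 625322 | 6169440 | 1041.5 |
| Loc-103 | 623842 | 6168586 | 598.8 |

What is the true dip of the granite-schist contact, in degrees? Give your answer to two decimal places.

25.25°

Two edge vectors: Loc-101→Loc-102 = (-283, 599, 274.2), Loc-101→Loc-103 = (-1763, -255, -168.5).
Normal n = (Loc-101→Loc-102) × (Loc-101→Loc-103) = (-31010.5, -531100.1, 1128202).
So ∂z/∂easting = −n_x/n_z = 0.02749 and ∂z/∂northing = −n_y/n_z = 0.47075.
Gradient magnitude |∇z| = √(a² + b²) = √(0.00076 + 0.22160) = 0.47155.
True dip = arctan(0.47155) = 25.25°, dipping toward S (azimuth ≈ 183°).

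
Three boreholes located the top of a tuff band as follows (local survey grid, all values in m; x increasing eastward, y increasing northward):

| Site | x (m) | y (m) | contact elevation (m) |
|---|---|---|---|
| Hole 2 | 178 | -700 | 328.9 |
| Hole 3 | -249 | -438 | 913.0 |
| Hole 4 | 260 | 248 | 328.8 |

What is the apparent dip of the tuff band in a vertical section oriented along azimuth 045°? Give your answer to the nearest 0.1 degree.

Two edge vectors: Hole 2→Hole 3 = (-427, 262, 584.1), Hole 2→Hole 4 = (82, 948, -0.1).
Normal n = (Hole 2→Hole 3) × (Hole 2→Hole 4) = (-553753, 47853.5, -426280).
So ∂z/∂x = −n_x/n_z = −1.29904 and ∂z/∂y = −n_y/n_z = 0.11226.
Unit vector along 045° is (sin 45°, cos 45°) = (0.7071, 0.7071).
Slope in that direction = a·(0.7071) + b·(0.7071) = −0.83918.
Apparent dip = arctan|0.83918| = 40.0° (true dip is 52.5°, so apparent ≤ true as expected).

40.0°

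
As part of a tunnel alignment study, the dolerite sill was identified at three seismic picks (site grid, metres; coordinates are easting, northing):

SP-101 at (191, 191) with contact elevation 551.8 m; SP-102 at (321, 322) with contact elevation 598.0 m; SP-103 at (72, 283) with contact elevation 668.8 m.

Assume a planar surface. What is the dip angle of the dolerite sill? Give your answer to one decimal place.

40.4°

Two edge vectors: SP-101→SP-102 = (130, 131, 46.2), SP-101→SP-103 = (-119, 92, 117).
Normal n = (SP-101→SP-102) × (SP-101→SP-103) = (11076.6, -20707.8, 27549).
So ∂z/∂easting = −n_x/n_z = −0.40207 and ∂z/∂northing = −n_y/n_z = 0.75167.
Gradient magnitude |∇z| = √(a² + b²) = √(0.16166 + 0.56501) = 0.85245.
True dip = arctan(0.85245) = 40.4°, dipping toward SSE (azimuth ≈ 152°).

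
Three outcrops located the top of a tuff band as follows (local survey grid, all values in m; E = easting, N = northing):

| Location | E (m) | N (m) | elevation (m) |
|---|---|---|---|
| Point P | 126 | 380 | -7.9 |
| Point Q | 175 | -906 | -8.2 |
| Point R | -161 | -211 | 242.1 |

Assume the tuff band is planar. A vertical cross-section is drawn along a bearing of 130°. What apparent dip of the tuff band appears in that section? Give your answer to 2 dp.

30.94°

Let the plane be z = a·E + b·N + c.
Point Q−Point P: 49a − 1286b = −0.3;  Point R−Point P: −287a − 591b = 250.
Solving gives a = −0.80815, b = −0.03056.
Unit vector along 130° is (sin 130°, cos 130°) = (0.7660, -0.6428).
Slope in that direction = a·(0.7660) + b·(-0.6428) = −0.59944.
Apparent dip = arctan|0.59944| = 30.94° (true dip is 39.0°, so apparent ≤ true as expected).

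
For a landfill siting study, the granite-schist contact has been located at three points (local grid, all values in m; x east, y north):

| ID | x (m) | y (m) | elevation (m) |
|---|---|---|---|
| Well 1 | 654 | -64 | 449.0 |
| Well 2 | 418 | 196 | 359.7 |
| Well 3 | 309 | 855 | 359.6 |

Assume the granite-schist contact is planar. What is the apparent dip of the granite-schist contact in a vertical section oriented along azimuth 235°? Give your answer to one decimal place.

22.9°

Let the plane be z = a·x + b·y + c.
Well 2−Well 1: −236a + 260b = −89.3;  Well 3−Well 1: −345a + 919b = −89.4.
Solving gives a = 0.46250, b = 0.07635.
Unit vector along 235° is (sin 235°, cos 235°) = (-0.8192, -0.5736).
Slope in that direction = a·(-0.8192) + b·(-0.5736) = −0.42265.
Apparent dip = arctan|0.42265| = 22.9° (true dip is 25.1°, so apparent ≤ true as expected).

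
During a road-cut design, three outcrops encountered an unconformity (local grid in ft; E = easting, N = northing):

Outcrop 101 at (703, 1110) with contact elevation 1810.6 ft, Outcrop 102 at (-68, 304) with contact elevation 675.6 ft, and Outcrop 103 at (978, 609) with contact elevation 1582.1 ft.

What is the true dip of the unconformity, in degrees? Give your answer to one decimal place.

45.6°

Two edge vectors: Outcrop 101→Outcrop 102 = (-771, -806, -1135), Outcrop 101→Outcrop 103 = (275, -501, -228.5).
Normal n = (Outcrop 101→Outcrop 102) × (Outcrop 101→Outcrop 103) = (-384464, -488298.5, 607921).
So ∂z/∂E = −n_x/n_z = 0.63242 and ∂z/∂N = −n_y/n_z = 0.80323.
Gradient magnitude |∇z| = √(a² + b²) = √(0.39996 + 0.64517) = 1.02232.
True dip = arctan(1.02232) = 45.6°, dipping toward SW (azimuth ≈ 218°).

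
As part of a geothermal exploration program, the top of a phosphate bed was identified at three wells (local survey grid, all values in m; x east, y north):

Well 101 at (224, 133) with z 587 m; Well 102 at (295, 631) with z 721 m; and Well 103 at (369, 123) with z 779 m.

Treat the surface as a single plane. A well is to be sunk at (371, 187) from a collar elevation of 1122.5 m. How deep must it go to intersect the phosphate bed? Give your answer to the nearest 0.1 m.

335.8 m

Let the plane be z = a·x + b·y + c.
Well 102−Well 101: 71a + 498b = 134;  Well 103−Well 101: 145a − 10b = 192.
Solving gives a = 1.32962, b = 0.07951.
Then c = 587 − a·224 − b·133 = 278.59.
At (371, 187): z_contact = 493.29 + 14.87 + 278.59 = 786.75 m.
Depth below ground = 1122.5 − 786.75 = 335.8 m.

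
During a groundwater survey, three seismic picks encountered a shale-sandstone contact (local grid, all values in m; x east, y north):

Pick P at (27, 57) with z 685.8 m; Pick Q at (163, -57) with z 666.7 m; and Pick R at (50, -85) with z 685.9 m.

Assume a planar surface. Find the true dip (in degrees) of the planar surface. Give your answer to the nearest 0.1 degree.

Two edge vectors: Pick P→Pick Q = (136, -114, -19.1), Pick P→Pick R = (23, -142, 0.1).
Normal n = (Pick P→Pick Q) × (Pick P→Pick R) = (-2723.6, -452.9, -16690).
So ∂z/∂x = −n_x/n_z = −0.16319 and ∂z/∂y = −n_y/n_z = −0.02714.
Gradient magnitude |∇z| = √(a² + b²) = √(0.02663 + 0.00074) = 0.16543.
True dip = arctan(0.16543) = 9.4°, dipping toward E (azimuth ≈ 081°).

9.4°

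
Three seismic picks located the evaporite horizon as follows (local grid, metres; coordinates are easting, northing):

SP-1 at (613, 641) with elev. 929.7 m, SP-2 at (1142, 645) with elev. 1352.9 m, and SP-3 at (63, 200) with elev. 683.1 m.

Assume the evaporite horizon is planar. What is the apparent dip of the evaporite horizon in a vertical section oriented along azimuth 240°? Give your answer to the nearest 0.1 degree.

Two edge vectors: SP-1→SP-2 = (529, 4, 423.2), SP-1→SP-3 = (-550, -441, -246.6).
Normal n = (SP-1→SP-2) × (SP-1→SP-3) = (185644.8, -102308.6, -231089).
So ∂z/∂easting = −n_x/n_z = 0.80335 and ∂z/∂northing = −n_y/n_z = −0.44272.
Unit vector along 240° is (sin 240°, cos 240°) = (-0.8660, -0.5000).
Slope in that direction = a·(-0.8660) + b·(-0.5000) = −0.47436.
Apparent dip = arctan|0.47436| = 25.4° (true dip is 42.5°, so apparent ≤ true as expected).

25.4°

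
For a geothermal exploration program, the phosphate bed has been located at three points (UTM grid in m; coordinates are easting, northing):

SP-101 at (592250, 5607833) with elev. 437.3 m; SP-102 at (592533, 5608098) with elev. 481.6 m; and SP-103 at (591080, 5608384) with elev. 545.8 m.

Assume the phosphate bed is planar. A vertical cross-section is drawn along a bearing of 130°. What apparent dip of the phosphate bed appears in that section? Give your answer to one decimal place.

6.9°

Two edge vectors: SP-101→SP-102 = (283, 265, 44.3), SP-101→SP-103 = (-1170, 551, 108.5).
Normal n = (SP-101→SP-102) × (SP-101→SP-103) = (4343.2, -82536.5, 465983).
So ∂z/∂easting = −n_x/n_z = −0.00932 and ∂z/∂northing = −n_y/n_z = 0.17712.
Unit vector along 130° is (sin 130°, cos 130°) = (0.7660, -0.6428).
Slope in that direction = a·(0.7660) + b·(-0.6428) = −0.12099.
Apparent dip = arctan|0.12099| = 6.9° (true dip is 10.1°, so apparent ≤ true as expected).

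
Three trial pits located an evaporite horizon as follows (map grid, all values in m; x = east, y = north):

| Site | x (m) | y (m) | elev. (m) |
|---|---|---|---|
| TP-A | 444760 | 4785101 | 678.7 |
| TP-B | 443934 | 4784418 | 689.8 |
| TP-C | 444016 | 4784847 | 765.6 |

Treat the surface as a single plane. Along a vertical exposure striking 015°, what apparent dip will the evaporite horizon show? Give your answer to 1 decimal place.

Let the plane be z = a·x + b·y + c.
TP-B−TP-A: −826a − 683b = 11.1;  TP-C−TP-A: −744a − 254b = 86.9.
Solving gives a = −0.18949, b = 0.21291.
Unit vector along 015° is (sin 15°, cos 15°) = (0.2588, 0.9659).
Slope in that direction = a·(0.2588) + b·(0.9659) = 0.15661.
Apparent dip = arctan|0.15661| = 8.9° (true dip is 15.9°, so apparent ≤ true as expected).

8.9°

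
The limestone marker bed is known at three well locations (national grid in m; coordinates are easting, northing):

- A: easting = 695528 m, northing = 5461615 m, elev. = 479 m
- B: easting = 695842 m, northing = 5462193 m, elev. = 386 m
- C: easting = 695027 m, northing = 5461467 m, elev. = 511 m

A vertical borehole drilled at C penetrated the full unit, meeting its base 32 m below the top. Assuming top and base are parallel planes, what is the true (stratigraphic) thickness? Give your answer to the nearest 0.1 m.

Let the plane be z = a·easting + b·northing + c.
B−A: 314a + 578b = −93;  C−A: −501a − 148b = 32.
Solving gives a = −0.01946, b = −0.15033.
|∇z| = √(a²+b²) = 0.15158, so dip δ = arctan(0.15158) = 8.62°.
True thickness = vertical thickness × cos δ = 32 × cos 8.62° = 31.6 m.

31.6 m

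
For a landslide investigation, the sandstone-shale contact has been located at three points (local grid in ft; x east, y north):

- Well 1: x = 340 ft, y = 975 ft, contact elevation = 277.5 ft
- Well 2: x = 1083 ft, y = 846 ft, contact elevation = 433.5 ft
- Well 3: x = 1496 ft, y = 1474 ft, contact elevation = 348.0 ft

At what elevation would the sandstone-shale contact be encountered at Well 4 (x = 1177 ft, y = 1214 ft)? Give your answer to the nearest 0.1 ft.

Two edge vectors: Well 1→Well 2 = (743, -129, 156), Well 1→Well 3 = (1156, 499, 70.5).
Normal n = (Well 1→Well 2) × (Well 1→Well 3) = (-86938.5, 127954.5, 519881).
So ∂z/∂x = −n_x/n_z = 0.167228 and ∂z/∂y = −n_y/n_z = −0.246123.
Intercept c from Well 1: 277.5 − 56.86 + 239.97 = 460.61.
At (1177, 1214): z = 196.8 − 298.8 + 460.61 = 358.6 ft.

358.6 ft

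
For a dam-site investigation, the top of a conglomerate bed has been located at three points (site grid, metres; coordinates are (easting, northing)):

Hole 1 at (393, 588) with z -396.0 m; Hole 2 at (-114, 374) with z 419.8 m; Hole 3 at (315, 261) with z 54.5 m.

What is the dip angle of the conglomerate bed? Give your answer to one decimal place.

Let the plane be z = a·E + b·N + c.
Hole 2−Hole 1: −507a − 214b = 815.8;  Hole 3−Hole 1: −78a − 327b = 450.5.
Solving gives a = −1.14261, b = −1.10513.
Gradient magnitude |∇z| = √(a² + b²) = √(1.30556 + 1.22131) = 1.58961.
True dip = arctan(1.58961) = 57.8°, dipping toward NE (azimuth ≈ 046°).

57.8°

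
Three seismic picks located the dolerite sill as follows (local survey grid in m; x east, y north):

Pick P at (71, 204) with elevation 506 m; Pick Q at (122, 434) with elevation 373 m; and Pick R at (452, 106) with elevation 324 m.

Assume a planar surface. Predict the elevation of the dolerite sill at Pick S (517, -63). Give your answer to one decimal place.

361.0 m

Two edge vectors: Pick P→Pick Q = (51, 230, -133), Pick P→Pick R = (381, -98, -182).
Normal n = (Pick P→Pick Q) × (Pick P→Pick R) = (-54894, -41391, -92628).
So ∂z/∂x = −n_x/n_z = −0.59263 and ∂z/∂y = −n_y/n_z = −0.44685.
Intercept c from Pick P: 506 + 42.08 + 91.16 = 639.23.
At (517, -63): z = −306.4 + 28.2 + 639.23 = 361.0 m.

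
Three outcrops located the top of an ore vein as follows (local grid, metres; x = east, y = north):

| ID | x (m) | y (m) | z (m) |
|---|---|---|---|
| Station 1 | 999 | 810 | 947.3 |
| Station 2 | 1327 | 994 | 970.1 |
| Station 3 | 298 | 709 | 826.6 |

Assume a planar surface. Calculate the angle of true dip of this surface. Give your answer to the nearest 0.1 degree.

Let the plane be z = a·x + b·y + c.
Station 2−Station 1: 328a + 184b = 22.8;  Station 3−Station 1: −701a − 101b = −120.7.
Solving gives a = 0.20767, b = −0.24627.
Gradient magnitude |∇z| = √(a² + b²) = √(0.04313 + 0.06065) = 0.32214.
True dip = arctan(0.32214) = 17.9°, dipping toward NW (azimuth ≈ 320°).

17.9°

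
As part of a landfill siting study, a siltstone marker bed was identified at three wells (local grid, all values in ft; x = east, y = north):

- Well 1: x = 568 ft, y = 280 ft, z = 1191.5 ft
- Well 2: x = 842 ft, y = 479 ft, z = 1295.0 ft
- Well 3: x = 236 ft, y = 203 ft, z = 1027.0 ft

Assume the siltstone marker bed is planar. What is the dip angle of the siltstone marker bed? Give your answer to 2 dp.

Let the plane be z = a·x + b·y + c.
Well 2−Well 1: 274a + 199b = 103.5;  Well 3−Well 1: −332a − 77b = −164.5.
Solving gives a = 0.55072, b = −0.23818.
Gradient magnitude |∇z| = √(a² + b²) = √(0.30330 + 0.05673) = 0.60002.
True dip = arctan(0.60002) = 30.96°, dipping toward WNW (azimuth ≈ 293°).

30.96°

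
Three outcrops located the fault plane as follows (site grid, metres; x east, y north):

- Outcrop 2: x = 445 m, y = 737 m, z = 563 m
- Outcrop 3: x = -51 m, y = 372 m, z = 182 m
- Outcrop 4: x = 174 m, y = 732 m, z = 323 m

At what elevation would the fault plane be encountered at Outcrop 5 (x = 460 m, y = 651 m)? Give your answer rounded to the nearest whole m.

Two edge vectors: Outcrop 2→Outcrop 3 = (-496, -365, -381), Outcrop 2→Outcrop 4 = (-271, -5, -240).
Normal n = (Outcrop 2→Outcrop 3) × (Outcrop 2→Outcrop 4) = (85695, -15789, -96435).
So ∂z/∂x = −n_x/n_z = 0.88863 and ∂z/∂y = −n_y/n_z = −0.16373.
Intercept c from Outcrop 2: 563 − 395.44 + 120.67 = 288.23.
At (460, 651): z = 408.8 − 106.6 + 288.23 = 590.4 m.

590 m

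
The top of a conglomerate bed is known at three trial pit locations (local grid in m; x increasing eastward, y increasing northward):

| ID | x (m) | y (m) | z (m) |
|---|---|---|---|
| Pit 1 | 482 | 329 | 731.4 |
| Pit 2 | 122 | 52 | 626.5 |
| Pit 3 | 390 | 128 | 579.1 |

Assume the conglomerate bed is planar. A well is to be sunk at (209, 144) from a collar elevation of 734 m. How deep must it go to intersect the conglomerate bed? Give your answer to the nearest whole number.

Let the plane be z = a·x + b·y + c.
Pit 2−Pit 1: −360a − 277b = −104.9;  Pit 3−Pit 1: −92a − 201b = −152.3.
Solving gives a = −0.45017, b = 0.96376.
Then c = 731.4 − a·482 − b·329 = 631.31.
At (209, 144): z_contact = −94.1 + 138.8 + 631.31 = 676.0 m.
Depth below ground = 734 − 676.0 = 58 m.

58 m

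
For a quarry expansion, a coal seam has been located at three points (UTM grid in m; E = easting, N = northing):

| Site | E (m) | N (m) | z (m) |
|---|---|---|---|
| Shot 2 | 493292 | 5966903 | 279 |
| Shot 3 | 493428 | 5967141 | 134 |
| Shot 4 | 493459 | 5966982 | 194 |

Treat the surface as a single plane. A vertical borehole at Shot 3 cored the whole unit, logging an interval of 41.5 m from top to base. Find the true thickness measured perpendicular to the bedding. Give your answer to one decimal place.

36.7 m

Let the plane be z = a·E + b·N + c.
Shot 3−Shot 2: 136a + 238b = −145;  Shot 4−Shot 2: 167a + 79b = −85.
Solving gives a = −0.30257, b = −0.43635.
|∇z| = √(a²+b²) = 0.53099, so dip δ = arctan(0.53099) = 27.97°.
True thickness = vertical thickness × cos δ = 41.5 × cos 27.97° = 36.7 m.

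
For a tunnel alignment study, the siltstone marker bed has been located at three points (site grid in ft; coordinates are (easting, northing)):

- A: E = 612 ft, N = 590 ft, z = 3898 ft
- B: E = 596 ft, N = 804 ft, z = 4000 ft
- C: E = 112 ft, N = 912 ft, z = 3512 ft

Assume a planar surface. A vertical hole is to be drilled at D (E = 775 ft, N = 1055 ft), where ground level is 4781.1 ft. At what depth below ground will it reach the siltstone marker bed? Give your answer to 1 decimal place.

437.3 ft

Let the plane be z = a·E + b·N + c.
B−A: −16a + 214b = 102;  C−A: −500a + 322b = −386.
Solving gives a = 1.133532, b = 0.561386.
Then c = 3898 − a·612 − b·590 = 2873.06.
At (775, 1055): z_contact = 878.49 + 592.26 + 2873.06 = 4343.81 ft.
Depth below ground = 4781.1 − 4343.81 = 437.3 ft.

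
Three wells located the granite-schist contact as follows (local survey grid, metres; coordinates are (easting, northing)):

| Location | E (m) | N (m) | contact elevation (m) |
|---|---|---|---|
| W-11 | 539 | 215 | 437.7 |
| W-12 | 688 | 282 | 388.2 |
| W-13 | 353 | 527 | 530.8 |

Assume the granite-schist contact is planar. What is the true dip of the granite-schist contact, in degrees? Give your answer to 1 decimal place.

20.6°

Let the plane be z = a·E + b·N + c.
W-12−W-11: 149a + 67b = −49.5;  W-13−W-11: −186a + 312b = 93.1.
Solving gives a = −0.36780, b = 0.07913.
Gradient magnitude |∇z| = √(a² + b²) = √(0.13528 + 0.00626) = 0.37621.
True dip = arctan(0.37621) = 20.6°, dipping toward ESE (azimuth ≈ 102°).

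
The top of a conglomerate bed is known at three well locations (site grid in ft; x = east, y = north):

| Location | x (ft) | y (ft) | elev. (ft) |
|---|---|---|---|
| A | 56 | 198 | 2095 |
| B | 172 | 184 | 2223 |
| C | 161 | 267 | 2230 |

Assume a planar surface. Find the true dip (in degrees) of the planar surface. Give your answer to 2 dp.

Let the plane be z = a·x + b·y + c.
B−A: 116a − 14b = 128;  C−A: 105a + 69b = 135.
Solving gives a = 1.13173, b = 0.23433.
Gradient magnitude |∇z| = √(a² + b²) = √(1.28081 + 0.05491) = 1.15573.
True dip = arctan(1.15573) = 49.13°, dipping toward WSW (azimuth ≈ 258°).

49.13°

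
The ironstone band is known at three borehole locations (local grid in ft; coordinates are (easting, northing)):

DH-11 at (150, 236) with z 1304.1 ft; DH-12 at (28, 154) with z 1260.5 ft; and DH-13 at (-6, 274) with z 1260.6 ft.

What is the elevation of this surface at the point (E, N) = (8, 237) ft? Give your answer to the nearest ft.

1262 ft

Let the plane be z = a·E + b·N + c.
DH-12−DH-11: −122a − 82b = −43.6;  DH-13−DH-11: −156a + 38b = −43.5.
Solving gives a = 0.29974, b = 0.08576.
Then c = 1304.1 − a·150 − b·236 = 1238.90.
At (8, 237): z = 2.4 + 20.3 + 1238.90 = 1261.6 ft.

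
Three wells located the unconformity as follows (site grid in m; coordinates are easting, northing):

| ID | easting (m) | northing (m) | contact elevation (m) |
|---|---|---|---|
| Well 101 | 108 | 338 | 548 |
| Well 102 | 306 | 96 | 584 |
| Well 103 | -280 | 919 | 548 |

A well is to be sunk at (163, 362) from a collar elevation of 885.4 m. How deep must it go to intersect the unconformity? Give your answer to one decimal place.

Let the plane be z = a·easting + b·northing + c.
Well 102−Well 101: 198a − 242b = 36;  Well 103−Well 101: −388a + 581b = 0.
Solving gives a = 0.98931, b = 0.66068.
Then c = 548 − a·108 − b·338 = 217.85.
At (163, 362): z_contact = 161.26 + 239.16 + 217.85 = 618.27 m.
Depth below ground = 885.4 − 618.27 = 267.1 m.

267.1 m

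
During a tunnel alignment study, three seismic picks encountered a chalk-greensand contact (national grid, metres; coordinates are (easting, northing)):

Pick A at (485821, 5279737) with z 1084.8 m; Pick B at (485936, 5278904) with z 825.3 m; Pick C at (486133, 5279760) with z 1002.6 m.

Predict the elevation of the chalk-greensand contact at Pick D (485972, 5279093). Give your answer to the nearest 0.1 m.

Let the plane be z = a·E + b·N + c.
Pick B−Pick A: 115a − 833b = −259.5;  Pick C−Pick A: 312a + 23b = −82.2.
Solving gives a = −0.283540856, b = 0.272380314.
Then c = 1084.8 − a·485821 − b·5279737 = −1299261.52.
At (485972, 5279093): z = −137792.9 + 1437921.0 − 1299261.52 = 866.6 m.

866.6 m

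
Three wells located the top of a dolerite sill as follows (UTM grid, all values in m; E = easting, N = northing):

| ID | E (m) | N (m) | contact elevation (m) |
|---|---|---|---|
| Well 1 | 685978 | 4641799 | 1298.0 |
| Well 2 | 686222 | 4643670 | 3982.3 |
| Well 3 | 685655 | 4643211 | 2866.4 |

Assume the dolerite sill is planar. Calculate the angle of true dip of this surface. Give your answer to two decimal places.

Two edge vectors: Well 1→Well 2 = (244, 1871, 2684.3), Well 1→Well 3 = (-323, 1412, 1568.4).
Normal n = (Well 1→Well 2) × (Well 1→Well 3) = (-855755.2, -1249718.5, 948861).
So ∂z/∂E = −n_x/n_z = 0.90188 and ∂z/∂N = −n_y/n_z = 1.31707.
Gradient magnitude |∇z| = √(a² + b²) = √(0.81338 + 1.73468) = 1.59626.
True dip = arctan(1.59626) = 57.93°, dipping toward SW (azimuth ≈ 214°).

57.93°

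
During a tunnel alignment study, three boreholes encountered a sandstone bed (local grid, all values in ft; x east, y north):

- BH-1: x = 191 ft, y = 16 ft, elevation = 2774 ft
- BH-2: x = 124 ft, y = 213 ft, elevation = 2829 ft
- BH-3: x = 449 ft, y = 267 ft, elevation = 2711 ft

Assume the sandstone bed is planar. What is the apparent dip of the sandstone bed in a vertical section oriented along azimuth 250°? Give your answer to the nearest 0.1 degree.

Two edge vectors: BH-1→BH-2 = (-67, 197, 55), BH-1→BH-3 = (258, 251, -63).
Normal n = (BH-1→BH-2) × (BH-1→BH-3) = (-26216, 9969, -67643).
So ∂z/∂x = −n_x/n_z = −0.38756 and ∂z/∂y = −n_y/n_z = 0.14738.
Unit vector along 250° is (sin 250°, cos 250°) = (-0.9397, -0.3420).
Slope in that direction = a·(-0.9397) + b·(-0.3420) = 0.31379.
Apparent dip = arctan|0.31379| = 17.4° (true dip is 22.5°, so apparent ≤ true as expected).

17.4°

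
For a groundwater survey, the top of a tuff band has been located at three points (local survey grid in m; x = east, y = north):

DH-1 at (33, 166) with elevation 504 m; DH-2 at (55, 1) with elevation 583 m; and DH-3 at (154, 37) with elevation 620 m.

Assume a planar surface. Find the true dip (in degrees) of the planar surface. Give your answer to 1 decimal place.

33.6°

Let the plane be z = a·x + b·y + c.
DH-2−DH-1: 22a − 165b = 79;  DH-3−DH-1: 121a − 129b = 116.
Solving gives a = 0.52251, b = −0.40912.
Gradient magnitude |∇z| = √(a² + b²) = √(0.27301 + 0.16738) = 0.66362.
True dip = arctan(0.66362) = 33.6°, dipping toward NW (azimuth ≈ 308°).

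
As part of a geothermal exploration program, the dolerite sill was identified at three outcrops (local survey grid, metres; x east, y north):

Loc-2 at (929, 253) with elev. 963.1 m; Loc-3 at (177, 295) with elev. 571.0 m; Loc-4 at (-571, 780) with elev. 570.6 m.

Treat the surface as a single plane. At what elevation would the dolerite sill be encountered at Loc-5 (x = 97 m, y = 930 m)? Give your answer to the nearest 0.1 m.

1083.6 m

Let the plane be z = a·x + b·y + c.
Loc-3−Loc-2: −752a + 42b = −392.1;  Loc-4−Loc-2: −1500a + 527b = −392.5.
Solving gives a = 0.57051, b = 0.87905.
Then c = 963.1 − a·929 − b·253 = 210.70.
At (97, 930): z = 55.3 + 817.5 + 210.70 = 1083.6 m.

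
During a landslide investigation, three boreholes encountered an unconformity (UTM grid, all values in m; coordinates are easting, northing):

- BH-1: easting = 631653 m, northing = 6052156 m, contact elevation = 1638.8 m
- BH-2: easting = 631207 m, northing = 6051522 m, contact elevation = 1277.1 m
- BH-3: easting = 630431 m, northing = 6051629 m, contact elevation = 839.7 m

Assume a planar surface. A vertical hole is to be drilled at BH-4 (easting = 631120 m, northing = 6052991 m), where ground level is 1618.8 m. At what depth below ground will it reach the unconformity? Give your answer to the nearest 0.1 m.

Two edge vectors: BH-1→BH-2 = (-446, -634, -361.7), BH-1→BH-3 = (-1222, -527, -799.1).
Normal n = (BH-1→BH-2) × (BH-1→BH-3) = (316013.5, 85598.8, -539706).
So ∂z/∂easting = −n_x/n_z = 0.585528973 and ∂z/∂northing = −n_y/n_z = 0.158602647.
Intercept c from BH-1: 1638.8 − 369851.13 − 959887.96 = −1328100.29.
At (631120, 6052991): z_contact = 369539.05 + 960020.39 − 1328100.29 = 1459.15 m.
Depth below ground = 1618.8 − 1459.15 = 159.7 m.

159.7 m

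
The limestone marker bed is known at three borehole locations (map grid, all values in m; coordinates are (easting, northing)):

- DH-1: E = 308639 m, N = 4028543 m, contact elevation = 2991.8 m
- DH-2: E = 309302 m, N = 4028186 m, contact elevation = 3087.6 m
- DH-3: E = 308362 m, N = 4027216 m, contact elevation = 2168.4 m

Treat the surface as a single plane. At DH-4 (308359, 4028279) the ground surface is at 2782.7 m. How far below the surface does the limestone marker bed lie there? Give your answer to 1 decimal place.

51.5 m

Let the plane be z = a·E + b·N + c.
DH-2−DH-1: 663a − 357b = 95.8;  DH-3−DH-1: −277a − 1327b = −823.4.
Solving gives a = 0.430249006, b = 0.530686530.
Then c = 2991.8 − a·308639 − b·4028543 = −2267693.33.
At (308359, 4028279): z_contact = 132671.15 + 2137753.40 − 2267693.33 = 2731.23 m.
Depth below ground = 2782.7 − 2731.23 = 51.5 m.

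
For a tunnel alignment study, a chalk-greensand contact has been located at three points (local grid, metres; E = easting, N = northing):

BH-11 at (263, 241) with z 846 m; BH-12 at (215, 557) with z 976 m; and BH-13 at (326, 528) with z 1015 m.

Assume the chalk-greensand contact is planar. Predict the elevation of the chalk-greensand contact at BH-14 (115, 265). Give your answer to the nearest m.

787 m

Let the plane be z = a·E + b·N + c.
BH-12−BH-11: −48a + 316b = 130;  BH-13−BH-11: 63a + 287b = 169.
Solving gives a = 0.47779, b = 0.48397.
Then c = 846 − a·263 − b·241 = 603.70.
At (115, 265): z = 54.9 + 128.3 + 603.70 = 786.9 m.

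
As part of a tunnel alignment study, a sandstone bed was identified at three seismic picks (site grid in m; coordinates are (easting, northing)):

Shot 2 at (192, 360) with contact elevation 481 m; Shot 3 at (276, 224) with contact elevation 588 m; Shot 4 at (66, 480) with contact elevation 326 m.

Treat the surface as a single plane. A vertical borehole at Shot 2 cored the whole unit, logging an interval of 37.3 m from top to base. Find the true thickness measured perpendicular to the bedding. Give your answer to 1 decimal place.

Let the plane be z = a·E + b·N + c.
Shot 3−Shot 2: 84a − 136b = 107;  Shot 4−Shot 2: −126a + 120b = −155.
Solving gives a = 1.16780, b = −0.06548.
|∇z| = √(a²+b²) = 1.16963, so dip δ = arctan(1.16963) = 49.47°.
True thickness = vertical thickness × cos δ = 37.3 × cos 49.47° = 24.2 m.

24.2 m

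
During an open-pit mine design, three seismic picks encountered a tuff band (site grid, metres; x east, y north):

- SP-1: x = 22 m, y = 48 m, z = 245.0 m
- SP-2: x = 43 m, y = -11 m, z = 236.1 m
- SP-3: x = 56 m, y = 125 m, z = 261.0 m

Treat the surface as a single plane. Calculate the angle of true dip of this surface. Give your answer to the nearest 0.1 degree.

10.8°

Let the plane be z = a·x + b·y + c.
SP-2−SP-1: 21a − 59b = −8.9;  SP-3−SP-1: 34a + 77b = 16.
Solving gives a = 0.07140, b = 0.17626.
Gradient magnitude |∇z| = √(a² + b²) = √(0.00510 + 0.03107) = 0.19018.
True dip = arctan(0.19018) = 10.8°, dipping toward SSW (azimuth ≈ 202°).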